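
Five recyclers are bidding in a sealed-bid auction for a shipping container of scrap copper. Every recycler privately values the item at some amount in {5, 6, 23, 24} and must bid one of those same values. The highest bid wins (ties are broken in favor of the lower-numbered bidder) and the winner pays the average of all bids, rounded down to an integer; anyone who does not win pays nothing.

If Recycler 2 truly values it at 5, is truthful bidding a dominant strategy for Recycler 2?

Check each profile of the others' bids and compare truth against every alternative bid.
Others bid (5, 5, 5, 5): truth gives 0, best alternative gives 0.
Others bid (5, 5, 5, 6): truth gives 0, best alternative gives 0.
Others bid (5, 5, 5, 23): truth gives 0, best alternative gives 0.
Others bid (5, 5, 5, 24): truth gives 0, best alternative gives 0.
Others bid (5, 5, 6, 5): truth gives 0, best alternative gives 0.
Others bid (5, 5, 6, 6): truth gives 0, best alternative gives 0.
(Remaining 250 profiles checked similarly; truth is weakly best in each.)
In every case the truthful bid is at least as good as any alternative, so it is a dominant strategy.

Yes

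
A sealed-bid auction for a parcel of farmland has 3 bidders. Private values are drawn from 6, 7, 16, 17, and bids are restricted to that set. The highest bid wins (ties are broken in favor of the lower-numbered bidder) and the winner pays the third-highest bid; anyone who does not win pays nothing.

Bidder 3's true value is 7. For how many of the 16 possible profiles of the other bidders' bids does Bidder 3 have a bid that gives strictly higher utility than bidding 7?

Others bid (6, 7): truth gives 0; bid 16 gives 1 > 0. Violating.
Others bid (6, 16): truth gives 0; bid 17 gives 1 > 0. Violating.
Others bid (7, 6): truth gives 0; bid 16 gives 1 > 0. Violating.
Others bid (16, 6): truth gives 0; bid 17 gives 1 > 0. Violating.
Others bid (6, 6): truth gives 1; no alternative beats it.
Others bid (6, 17): truth gives 0; no alternative beats it.
(Checking all 16 profiles: 4 have a profitable deviation, 12 do not.)

4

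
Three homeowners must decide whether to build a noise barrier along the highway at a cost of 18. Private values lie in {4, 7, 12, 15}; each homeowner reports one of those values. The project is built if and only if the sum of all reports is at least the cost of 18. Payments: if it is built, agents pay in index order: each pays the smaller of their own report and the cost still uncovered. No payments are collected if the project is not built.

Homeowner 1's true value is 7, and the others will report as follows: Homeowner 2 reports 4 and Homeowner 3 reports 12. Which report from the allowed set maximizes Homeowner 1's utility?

Report 4: project built, pays 4, utility 7 - 4 = 3.
Report 7: project built, pays 7, utility 7 - 7 = 0.
Report 12: project built, pays 12, utility 7 - 12 = -5.
Report 15: project built, pays 15, utility 7 - 15 = -8.
The best choice is 4 with utility 3.

4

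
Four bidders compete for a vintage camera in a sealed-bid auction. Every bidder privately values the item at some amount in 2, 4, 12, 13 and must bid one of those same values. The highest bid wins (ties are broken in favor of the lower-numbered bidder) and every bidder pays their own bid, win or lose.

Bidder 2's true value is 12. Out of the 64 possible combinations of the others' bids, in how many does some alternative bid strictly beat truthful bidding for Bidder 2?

50

Others bid (2, 2, 2): truth gives 0; bid 4 gives 8 > 0. Violating.
Others bid (2, 2, 4): truth gives 0; bid 4 gives 8 > 0. Violating.
Others bid (2, 2, 13): truth gives -12; bid 13 gives -1 > -12. Violating.
Others bid (2, 4, 2): truth gives 0; bid 4 gives 8 > 0. Violating.
Others bid (2, 2, 12): truth gives 0; no alternative beats it.
Others bid (2, 4, 12): truth gives 0; no alternative beats it.
(Checking all 64 profiles: 50 have a profitable deviation, 14 do not.)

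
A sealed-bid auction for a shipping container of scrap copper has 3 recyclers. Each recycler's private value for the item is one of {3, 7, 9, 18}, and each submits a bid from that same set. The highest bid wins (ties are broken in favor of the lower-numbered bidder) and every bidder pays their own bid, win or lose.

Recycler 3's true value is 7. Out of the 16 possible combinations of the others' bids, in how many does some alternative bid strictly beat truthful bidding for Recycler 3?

Others bid (3, 7): truth gives -7; bid 9 gives -2 > -7. Violating.
Others bid (3, 9): truth gives -7; bid 3 gives -3 > -7. Violating.
Others bid (3, 18): truth gives -7; bid 3 gives -3 > -7. Violating.
Others bid (7, 3): truth gives -7; bid 9 gives -2 > -7. Violating.
Others bid (3, 3): truth gives 0; no alternative beats it.
(Checking all 16 profiles: 15 have a profitable deviation, 1 does not.)

15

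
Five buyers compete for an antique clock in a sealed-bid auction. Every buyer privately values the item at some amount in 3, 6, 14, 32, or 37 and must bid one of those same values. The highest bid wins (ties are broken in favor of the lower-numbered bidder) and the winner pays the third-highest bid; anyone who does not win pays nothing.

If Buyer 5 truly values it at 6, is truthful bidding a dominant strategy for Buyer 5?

Consider the case where Buyer 1 bids 3, Buyer 2 bids 3, Buyer 3 bids 3 and Buyer 4 bids 6.
Truthful bid 6: loses, pays 0, utility 0.
Bid 14 instead: wins, pays 3, utility 6 - 3 = 3.
Since 3 > 0, bidding 14 is strictly better here, so truthful bidding is not dominant.

No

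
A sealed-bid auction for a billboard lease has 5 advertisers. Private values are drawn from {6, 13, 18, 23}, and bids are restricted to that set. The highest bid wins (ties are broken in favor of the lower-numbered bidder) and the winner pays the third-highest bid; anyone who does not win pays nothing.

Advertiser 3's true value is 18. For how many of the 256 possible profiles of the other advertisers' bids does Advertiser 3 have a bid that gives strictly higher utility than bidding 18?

Others bid (6, 6, 6, 23): truth gives 0; bid 23 gives 12 > 0. Violating.
Others bid (6, 6, 13, 23): truth gives 0; bid 23 gives 5 > 0. Violating.
Others bid (6, 6, 23, 6): truth gives 0; bid 23 gives 12 > 0. Violating.
Others bid (6, 6, 23, 13): truth gives 0; bid 23 gives 5 > 0. Violating.
Others bid (6, 6, 6, 6): truth gives 12; no alternative beats it.
Others bid (6, 6, 6, 13): truth gives 12; no alternative beats it.
(Checking all 256 profiles: 32 have a profitable deviation, 224 do not.)

32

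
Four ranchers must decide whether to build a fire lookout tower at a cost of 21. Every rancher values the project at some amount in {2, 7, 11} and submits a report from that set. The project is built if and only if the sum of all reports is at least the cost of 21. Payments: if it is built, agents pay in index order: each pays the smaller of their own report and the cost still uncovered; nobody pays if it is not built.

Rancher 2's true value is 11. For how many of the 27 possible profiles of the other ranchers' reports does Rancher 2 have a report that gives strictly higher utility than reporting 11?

23

Others report (2, 2, 11): truth gives 0; report 7 gives 4 > 0. Violating.
Others report (2, 7, 7): truth gives 0; report 7 gives 4 > 0. Violating.
Others report (2, 7, 11): truth gives 0; report 2 gives 9 > 0. Violating.
Others report (2, 11, 2): truth gives 0; report 7 gives 4 > 0. Violating.
Others report (2, 2, 2): truth gives 0; no alternative beats it.
Others report (2, 2, 7): truth gives 0; no alternative beats it.
(Checking all 27 profiles: 23 have a profitable deviation, 4 do not.)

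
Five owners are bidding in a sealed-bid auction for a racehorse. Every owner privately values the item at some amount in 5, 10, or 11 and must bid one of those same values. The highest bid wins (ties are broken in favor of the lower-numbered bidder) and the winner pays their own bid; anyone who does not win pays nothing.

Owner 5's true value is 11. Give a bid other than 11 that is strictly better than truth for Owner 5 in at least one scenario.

Suppose Owner 1 bids 5, Owner 2 bids 5, Owner 3 bids 5 and Owner 4 bids 5.
Bid 11: wins, pays 11, utility 11 - 11 = 0.
Bid 10: wins, pays 10, utility 11 - 10 = 1.
So bidding 10 beats truth here (1 > 0).

10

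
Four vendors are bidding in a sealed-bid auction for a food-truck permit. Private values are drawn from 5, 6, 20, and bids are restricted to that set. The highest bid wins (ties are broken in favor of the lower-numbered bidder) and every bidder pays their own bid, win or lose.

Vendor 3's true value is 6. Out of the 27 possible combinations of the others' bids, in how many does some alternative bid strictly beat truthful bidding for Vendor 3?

Others bid (5, 5, 20): truth gives -6; bid 5 gives -5 > -6. Violating.
Others bid (5, 6, 5): truth gives -6; bid 5 gives -5 > -6. Violating.
Others bid (5, 6, 6): truth gives -6; bid 5 gives -5 > -6. Violating.
Others bid (5, 6, 20): truth gives -6; bid 5 gives -5 > -6. Violating.
Others bid (5, 5, 5): truth gives 0; no alternative beats it.
Others bid (5, 5, 6): truth gives 0; no alternative beats it.
(Checking all 27 profiles: 25 have a profitable deviation, 2 do not.)

25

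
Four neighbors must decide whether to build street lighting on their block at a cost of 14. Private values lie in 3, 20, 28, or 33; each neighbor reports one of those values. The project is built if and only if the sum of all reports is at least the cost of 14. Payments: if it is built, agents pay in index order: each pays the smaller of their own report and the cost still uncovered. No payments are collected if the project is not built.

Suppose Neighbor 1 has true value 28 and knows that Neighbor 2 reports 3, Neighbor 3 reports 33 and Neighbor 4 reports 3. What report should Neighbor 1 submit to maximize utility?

Report 3: project built, pays 3, utility 28 - 3 = 25.
Report 20: project built, pays 14, utility 28 - 14 = 14.
Report 28: project built, pays 14, utility 28 - 14 = 14.
Report 33: project built, pays 14, utility 28 - 14 = 14.
The best choice is 3 with utility 25.

3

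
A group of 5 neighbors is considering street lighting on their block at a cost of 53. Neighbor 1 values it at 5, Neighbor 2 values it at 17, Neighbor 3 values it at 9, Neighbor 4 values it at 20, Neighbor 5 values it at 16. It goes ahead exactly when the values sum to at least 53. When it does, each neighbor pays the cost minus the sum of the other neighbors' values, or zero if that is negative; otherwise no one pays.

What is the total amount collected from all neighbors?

Total value 67 ≥ cost 53, so it is built.
Neighbor 1: others sum to 62; max(0, 53 - 62) = 0.
Neighbor 2: others sum to 50; max(0, 53 - 50) = 3.
Neighbor 3: others sum to 58; max(0, 53 - 58) = 0.
Neighbor 4: others sum to 47; max(0, 53 - 47) = 6.
Neighbor 5: others sum to 51; max(0, 53 - 51) = 2.
Total collected = 0 + 3 + 0 + 6 + 2 = 11.

11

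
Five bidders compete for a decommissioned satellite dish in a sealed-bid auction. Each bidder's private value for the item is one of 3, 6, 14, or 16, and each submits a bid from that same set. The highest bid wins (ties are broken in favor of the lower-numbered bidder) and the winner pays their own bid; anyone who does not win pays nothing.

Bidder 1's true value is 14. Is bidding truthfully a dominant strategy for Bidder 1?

Consider the case where Bidder 2 bids 3, Bidder 3 bids 3, Bidder 4 bids 3 and Bidder 5 bids 3.
Truthful bid 14: wins, pays 14, utility 14 - 14 = 0.
Bid 3 instead: wins, pays 3, utility 14 - 3 = 11.
Since 11 > 0, bidding 3 is strictly better here, so truthful bidding is not dominant.

No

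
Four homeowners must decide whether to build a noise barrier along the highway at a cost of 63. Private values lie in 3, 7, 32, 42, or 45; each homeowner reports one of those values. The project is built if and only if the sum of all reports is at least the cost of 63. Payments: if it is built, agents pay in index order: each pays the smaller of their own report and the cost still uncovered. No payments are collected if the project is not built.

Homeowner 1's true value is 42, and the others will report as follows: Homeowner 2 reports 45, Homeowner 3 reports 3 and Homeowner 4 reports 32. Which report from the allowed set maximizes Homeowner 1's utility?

3

Report 3: project built, pays 3, utility 42 - 3 = 39.
Report 7: project built, pays 7, utility 42 - 7 = 35.
Report 32: project built, pays 32, utility 42 - 32 = 10.
Report 42: project built, pays 42, utility 42 - 42 = 0.
Report 45: project built, pays 45, utility 42 - 45 = -3.
The best choice is 3 with utility 39.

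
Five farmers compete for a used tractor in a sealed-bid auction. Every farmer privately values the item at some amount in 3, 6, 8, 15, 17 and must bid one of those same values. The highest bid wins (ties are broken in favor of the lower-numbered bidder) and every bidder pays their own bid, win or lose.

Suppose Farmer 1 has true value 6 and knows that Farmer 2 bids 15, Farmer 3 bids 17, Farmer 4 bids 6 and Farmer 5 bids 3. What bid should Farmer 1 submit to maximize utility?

Bid 3: loses but pays 3, utility -3.
Bid 6: loses but pays 6, utility -6.
Bid 8: loses but pays 8, utility -8.
Bid 15: loses but pays 15, utility -15.
Bid 17: wins, pays 17, utility 6 - 17 = -11.
The best choice is 3 with utility -3.

3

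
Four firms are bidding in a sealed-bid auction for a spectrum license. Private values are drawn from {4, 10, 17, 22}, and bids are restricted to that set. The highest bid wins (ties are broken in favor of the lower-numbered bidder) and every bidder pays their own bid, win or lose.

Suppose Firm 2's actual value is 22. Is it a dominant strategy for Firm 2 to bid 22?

Consider the case where Firm 1 bids 4, Firm 3 bids 4 and Firm 4 bids 4.
Truthful bid 22: wins, pays 22, utility 22 - 22 = 0.
Bid 10 instead: wins, pays 10, utility 22 - 10 = 12.
Since 12 > 0, bidding 10 is strictly better here, so truthful bidding is not dominant.

No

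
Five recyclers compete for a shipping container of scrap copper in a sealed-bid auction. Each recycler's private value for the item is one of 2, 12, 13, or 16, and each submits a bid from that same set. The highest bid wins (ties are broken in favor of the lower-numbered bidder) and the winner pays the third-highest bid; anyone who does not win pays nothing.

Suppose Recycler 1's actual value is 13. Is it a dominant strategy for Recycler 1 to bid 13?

No

Consider the case where Recycler 2 bids 2, Recycler 3 bids 2, Recycler 4 bids 2 and Recycler 5 bids 16.
Truthful bid 13: loses, pays 0, utility 0.
Bid 16 instead: wins, pays 2, utility 13 - 2 = 11.
Since 11 > 0, bidding 16 is strictly better here, so truthful bidding is not dominant.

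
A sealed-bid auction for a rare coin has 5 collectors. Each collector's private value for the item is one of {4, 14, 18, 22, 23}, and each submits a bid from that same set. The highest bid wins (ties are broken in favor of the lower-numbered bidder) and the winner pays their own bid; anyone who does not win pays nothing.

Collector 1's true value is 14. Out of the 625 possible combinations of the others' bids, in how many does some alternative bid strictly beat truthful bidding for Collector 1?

1

Others bid (4, 4, 4, 4): truth gives 0; bid 4 gives 10 > 0. Violating.
Others bid (4, 4, 4, 14): truth gives 0; no alternative beats it.
Others bid (4, 4, 4, 18): truth gives 0; no alternative beats it.
(Checking all 625 profiles: 1 has a profitable deviation, 624 do not.)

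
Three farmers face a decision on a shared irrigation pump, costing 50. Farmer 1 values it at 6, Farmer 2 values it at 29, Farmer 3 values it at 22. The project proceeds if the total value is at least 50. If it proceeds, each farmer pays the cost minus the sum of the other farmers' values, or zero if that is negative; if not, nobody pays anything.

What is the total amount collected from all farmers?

37

Total value 57 ≥ cost 50, so it is built.
Farmer 1: others sum to 51; max(0, 50 - 51) = 0.
Farmer 2: others sum to 28; max(0, 50 - 28) = 22.
Farmer 3: others sum to 35; max(0, 50 - 35) = 15.
Total collected = 0 + 22 + 15 = 37.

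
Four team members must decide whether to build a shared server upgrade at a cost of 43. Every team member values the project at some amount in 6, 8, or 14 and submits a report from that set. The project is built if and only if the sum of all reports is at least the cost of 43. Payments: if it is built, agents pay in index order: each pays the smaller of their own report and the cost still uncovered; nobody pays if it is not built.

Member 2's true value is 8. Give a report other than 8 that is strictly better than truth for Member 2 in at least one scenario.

6

Suppose Member 1 reports 14, Member 3 reports 14 and Member 4 reports 14.
Report 8: project built, pays 8, utility 8 - 8 = 0.
Report 6: project built, pays 6, utility 8 - 6 = 2.
So reporting 6 beats truth here (2 > 0).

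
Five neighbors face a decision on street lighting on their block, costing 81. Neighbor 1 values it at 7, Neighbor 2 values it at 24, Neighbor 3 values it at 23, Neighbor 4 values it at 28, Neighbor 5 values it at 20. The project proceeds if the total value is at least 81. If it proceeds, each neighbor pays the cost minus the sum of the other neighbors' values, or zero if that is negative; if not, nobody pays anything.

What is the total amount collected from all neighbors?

12

Total value 102 ≥ cost 81, so it is built.
Neighbor 1: others sum to 95; max(0, 81 - 95) = 0.
Neighbor 2: others sum to 78; max(0, 81 - 78) = 3.
Neighbor 3: others sum to 79; max(0, 81 - 79) = 2.
Neighbor 4: others sum to 74; max(0, 81 - 74) = 7.
Neighbor 5: others sum to 82; max(0, 81 - 82) = 0.
Total collected = 0 + 3 + 2 + 7 + 0 = 12.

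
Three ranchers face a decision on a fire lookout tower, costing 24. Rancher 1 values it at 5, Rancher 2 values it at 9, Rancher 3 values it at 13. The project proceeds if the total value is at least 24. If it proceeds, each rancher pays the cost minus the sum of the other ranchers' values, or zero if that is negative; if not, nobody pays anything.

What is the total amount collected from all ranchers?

Total value 27 ≥ cost 24, so it is built.
Rancher 1: others sum to 22; max(0, 24 - 22) = 2.
Rancher 2: others sum to 18; max(0, 24 - 18) = 6.
Rancher 3: others sum to 14; max(0, 24 - 14) = 10.
Total collected = 2 + 6 + 10 = 18.

18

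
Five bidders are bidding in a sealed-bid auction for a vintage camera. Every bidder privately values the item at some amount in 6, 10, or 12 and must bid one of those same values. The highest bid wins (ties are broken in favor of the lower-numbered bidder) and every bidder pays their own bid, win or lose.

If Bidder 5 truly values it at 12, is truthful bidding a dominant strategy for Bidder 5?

No

Consider the case where Bidder 1 bids 6, Bidder 2 bids 6, Bidder 3 bids 6 and Bidder 4 bids 6.
Truthful bid 12: wins, pays 12, utility 12 - 12 = 0.
Bid 10 instead: wins, pays 10, utility 12 - 10 = 2.
Since 2 > 0, bidding 10 is strictly better here, so truthful bidding is not dominant.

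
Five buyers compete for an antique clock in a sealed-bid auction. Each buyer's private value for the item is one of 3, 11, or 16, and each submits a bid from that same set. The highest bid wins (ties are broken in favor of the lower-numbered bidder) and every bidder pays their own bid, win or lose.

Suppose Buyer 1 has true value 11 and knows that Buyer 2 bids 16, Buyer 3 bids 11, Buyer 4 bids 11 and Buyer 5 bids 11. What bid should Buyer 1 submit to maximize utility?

Bid 3: loses but pays 3, utility -3.
Bid 11: loses but pays 11, utility -11.
Bid 16: wins, pays 16, utility 11 - 16 = -5.
The best choice is 3 with utility -3.

3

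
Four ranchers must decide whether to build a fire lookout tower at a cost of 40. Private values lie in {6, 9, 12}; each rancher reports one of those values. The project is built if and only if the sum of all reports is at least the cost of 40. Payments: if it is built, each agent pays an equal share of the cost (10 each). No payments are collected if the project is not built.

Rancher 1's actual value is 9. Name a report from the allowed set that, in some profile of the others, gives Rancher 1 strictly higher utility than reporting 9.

6

Suppose Rancher 2 reports 9, Rancher 3 reports 12 and Rancher 4 reports 12.
Report 9: project built, pays 10, utility 9 - 10 = -1.
Report 6: project not built, utility 0.
So reporting 6 beats truth here (0 > -1).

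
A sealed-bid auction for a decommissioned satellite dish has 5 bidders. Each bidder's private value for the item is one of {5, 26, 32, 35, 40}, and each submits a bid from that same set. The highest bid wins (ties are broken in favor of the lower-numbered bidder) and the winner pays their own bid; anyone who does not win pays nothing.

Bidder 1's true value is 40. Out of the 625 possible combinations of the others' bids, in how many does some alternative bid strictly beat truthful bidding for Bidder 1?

256

Others bid (5, 5, 5, 5): truth gives 0; bid 5 gives 35 > 0. Violating.
Others bid (5, 5, 5, 26): truth gives 0; bid 26 gives 14 > 0. Violating.
Others bid (5, 5, 5, 32): truth gives 0; bid 32 gives 8 > 0. Violating.
Others bid (5, 5, 5, 35): truth gives 0; bid 35 gives 5 > 0. Violating.
Others bid (5, 5, 5, 40): truth gives 0; no alternative beats it.
Others bid (5, 5, 26, 40): truth gives 0; no alternative beats it.
(Checking all 625 profiles: 256 have a profitable deviation, 369 do not.)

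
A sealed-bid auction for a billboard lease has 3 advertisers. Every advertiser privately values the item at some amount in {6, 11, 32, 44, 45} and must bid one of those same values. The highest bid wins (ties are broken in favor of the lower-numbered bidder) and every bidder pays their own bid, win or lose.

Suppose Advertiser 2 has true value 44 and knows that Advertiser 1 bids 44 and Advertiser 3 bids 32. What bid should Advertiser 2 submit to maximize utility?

45

Bid 6: loses but pays 6, utility -6.
Bid 11: loses but pays 11, utility -11.
Bid 32: loses but pays 32, utility -32.
Bid 44: loses but pays 44, utility -44.
Bid 45: wins, pays 45, utility 44 - 45 = -1.
The best choice is 45 with utility -1.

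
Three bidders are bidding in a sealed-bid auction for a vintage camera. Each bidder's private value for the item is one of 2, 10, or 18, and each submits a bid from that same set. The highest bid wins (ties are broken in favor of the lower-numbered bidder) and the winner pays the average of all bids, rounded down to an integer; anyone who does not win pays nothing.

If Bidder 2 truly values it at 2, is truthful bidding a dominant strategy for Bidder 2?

Yes

Check each profile of the others' bids and compare truth against every alternative bid.
Others bid (2, 10): truth gives 0, best alternative gives -5.
Others bid (2, 2): truth gives 0, best alternative gives -2.
Others bid (2, 18): truth gives 0, best alternative gives 0.
Others bid (10, 2): truth gives 0, best alternative gives 0.
Others bid (10, 10): truth gives 0, best alternative gives 0.
Others bid (10, 18): truth gives 0, best alternative gives 0.
(Remaining 3 profiles checked similarly; truth is weakly best in each.)
In every case the truthful bid is at least as good as any alternative, so it is a dominant strategy.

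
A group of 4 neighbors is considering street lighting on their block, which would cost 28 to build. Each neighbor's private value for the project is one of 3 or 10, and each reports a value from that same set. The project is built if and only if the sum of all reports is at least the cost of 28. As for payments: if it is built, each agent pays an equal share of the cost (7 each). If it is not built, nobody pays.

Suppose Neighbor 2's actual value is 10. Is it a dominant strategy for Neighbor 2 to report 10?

Yes

Check each profile of the others' reports and compare truth against every alternative report.
Others report (3, 10, 10): truth gives 3, best alternative gives 0.
Others report (10, 3, 10): truth gives 3, best alternative gives 0.
Others report (10, 10, 3): truth gives 3, best alternative gives 0.
Others report (10, 10, 10): truth gives 3, best alternative gives 3.
Others report (3, 3, 3): truth gives 0, best alternative gives 0.
Others report (3, 3, 10): truth gives 0, best alternative gives 0.
(Remaining 2 profiles checked similarly; truth is weakly best in each.)
In every case the truthful report is at least as good as any alternative, so it is a dominant strategy.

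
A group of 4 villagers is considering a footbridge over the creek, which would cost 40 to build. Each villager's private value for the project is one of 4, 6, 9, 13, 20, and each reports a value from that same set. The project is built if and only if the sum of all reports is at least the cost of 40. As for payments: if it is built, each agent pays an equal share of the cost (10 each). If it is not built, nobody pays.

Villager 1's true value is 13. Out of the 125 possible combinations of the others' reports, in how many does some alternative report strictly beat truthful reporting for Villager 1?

Others report (4, 4, 13): truth gives 0; report 20 gives 3 > 0. Violating.
Others report (4, 6, 13): truth gives 0; report 20 gives 3 > 0. Violating.
Others report (4, 9, 9): truth gives 0; report 20 gives 3 > 0. Violating.
Others report (4, 9, 13): truth gives 0; report 20 gives 3 > 0. Violating.
Others report (4, 4, 4): truth gives 0; no alternative beats it.
Others report (4, 4, 6): truth gives 0; no alternative beats it.
(Checking all 125 profiles: 27 have a profitable deviation, 98 do not.)

27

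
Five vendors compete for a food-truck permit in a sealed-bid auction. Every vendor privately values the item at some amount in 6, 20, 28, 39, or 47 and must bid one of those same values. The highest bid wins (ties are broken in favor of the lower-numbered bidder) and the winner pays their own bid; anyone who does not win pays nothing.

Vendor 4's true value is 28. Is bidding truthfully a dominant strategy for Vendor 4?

Consider the case where Vendor 1 bids 6, Vendor 2 bids 6, Vendor 3 bids 6 and Vendor 5 bids 6.
Truthful bid 28: wins, pays 28, utility 28 - 28 = 0.
Bid 20 instead: wins, pays 20, utility 28 - 20 = 8.
Since 8 > 0, bidding 20 is strictly better here, so truthful bidding is not dominant.

No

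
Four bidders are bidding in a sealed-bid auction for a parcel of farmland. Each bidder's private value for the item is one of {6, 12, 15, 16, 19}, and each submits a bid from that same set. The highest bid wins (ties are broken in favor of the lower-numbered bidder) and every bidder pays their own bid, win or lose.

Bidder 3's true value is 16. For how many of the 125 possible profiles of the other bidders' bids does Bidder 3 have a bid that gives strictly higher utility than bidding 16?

Others bid (6, 6, 6): truth gives 0; bid 12 gives 4 > 0. Violating.
Others bid (6, 6, 12): truth gives 0; bid 12 gives 4 > 0. Violating.
Others bid (6, 6, 15): truth gives 0; bid 15 gives 1 > 0. Violating.
Others bid (6, 6, 19): truth gives -16; bid 19 gives -3 > -16. Violating.
Others bid (6, 6, 16): truth gives 0; no alternative beats it.
Others bid (6, 12, 16): truth gives 0; no alternative beats it.
(Checking all 125 profiles: 101 have a profitable deviation, 24 do not.)

101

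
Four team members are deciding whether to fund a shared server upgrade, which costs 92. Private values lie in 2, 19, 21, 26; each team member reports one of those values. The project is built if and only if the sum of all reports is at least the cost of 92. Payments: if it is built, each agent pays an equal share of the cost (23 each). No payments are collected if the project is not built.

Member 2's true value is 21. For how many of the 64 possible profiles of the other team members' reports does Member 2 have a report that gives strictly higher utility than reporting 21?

Others report (19, 26, 26): truth gives -2; report 2 gives 0 > -2. Violating.
Others report (21, 26, 26): truth gives -2; report 2 gives 0 > -2. Violating.
Others report (26, 19, 26): truth gives -2; report 2 gives 0 > -2. Violating.
Others report (26, 21, 26): truth gives -2; report 2 gives 0 > -2. Violating.
Others report (2, 2, 2): truth gives 0; no alternative beats it.
Others report (2, 2, 19): truth gives 0; no alternative beats it.
(Checking all 64 profiles: 7 have a profitable deviation, 57 do not.)

7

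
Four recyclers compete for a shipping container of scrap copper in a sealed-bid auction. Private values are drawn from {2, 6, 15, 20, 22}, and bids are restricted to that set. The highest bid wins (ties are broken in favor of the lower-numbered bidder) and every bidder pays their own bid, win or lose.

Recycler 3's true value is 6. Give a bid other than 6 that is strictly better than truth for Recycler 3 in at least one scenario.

2

Suppose Recycler 1 bids 2, Recycler 2 bids 2 and Recycler 4 bids 15.
Bid 6: loses but pays 6, utility -6.
Bid 2: loses but pays 2, utility -2.
So bidding 2 beats truth here (-2 > -6).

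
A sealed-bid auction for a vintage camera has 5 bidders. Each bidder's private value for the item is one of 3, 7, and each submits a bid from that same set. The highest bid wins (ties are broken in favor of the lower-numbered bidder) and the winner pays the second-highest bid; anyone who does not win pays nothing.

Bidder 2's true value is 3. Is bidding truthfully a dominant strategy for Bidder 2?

Check each profile of the others' bids and compare truth against every alternative bid.
Others bid (3, 3, 3, 7): truth gives 0, best alternative gives -4.
Others bid (3, 3, 7, 3): truth gives 0, best alternative gives -4.
Others bid (3, 3, 7, 7): truth gives 0, best alternative gives -4.
Others bid (3, 7, 3, 3): truth gives 0, best alternative gives -4.
Others bid (3, 7, 3, 7): truth gives 0, best alternative gives -4.
Others bid (3, 7, 7, 3): truth gives 0, best alternative gives -4.
(Remaining 10 profiles checked similarly; truth is weakly best in each.)
In every case the truthful bid is at least as good as any alternative, so it is a dominant strategy.

Yes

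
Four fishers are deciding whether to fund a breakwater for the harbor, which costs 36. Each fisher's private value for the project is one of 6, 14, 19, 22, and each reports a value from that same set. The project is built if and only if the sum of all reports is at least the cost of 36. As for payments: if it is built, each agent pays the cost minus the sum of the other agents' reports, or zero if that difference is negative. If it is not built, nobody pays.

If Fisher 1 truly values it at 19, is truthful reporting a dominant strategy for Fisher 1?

Check each profile of the others' reports and compare truth against every alternative report.
Others report (6, 14, 19): truth gives 19, best alternative gives 19.
Others report (6, 14, 22): truth gives 19, best alternative gives 19.
Others report (6, 19, 14): truth gives 19, best alternative gives 19.
Others report (6, 19, 19): truth gives 19, best alternative gives 19.
Others report (6, 19, 22): truth gives 19, best alternative gives 19.
Others report (6, 22, 14): truth gives 19, best alternative gives 19.
(Remaining 58 profiles checked similarly; truth is weakly best in each.)
In every case the truthful report is at least as good as any alternative, so it is a dominant strategy.

Yes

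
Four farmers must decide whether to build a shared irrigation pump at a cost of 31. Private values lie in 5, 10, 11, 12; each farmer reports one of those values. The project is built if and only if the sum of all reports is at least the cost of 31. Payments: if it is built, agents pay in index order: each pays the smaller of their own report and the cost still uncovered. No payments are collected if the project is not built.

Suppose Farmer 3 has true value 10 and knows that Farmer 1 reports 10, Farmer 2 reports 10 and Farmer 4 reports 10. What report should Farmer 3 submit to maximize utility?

5

Report 5: project built, pays 5, utility 10 - 5 = 5.
Report 10: project built, pays 10, utility 10 - 10 = 0.
Report 11: project built, pays 11, utility 10 - 11 = -1.
Report 12: project built, pays 11, utility 10 - 11 = -1.
The best choice is 5 with utility 5.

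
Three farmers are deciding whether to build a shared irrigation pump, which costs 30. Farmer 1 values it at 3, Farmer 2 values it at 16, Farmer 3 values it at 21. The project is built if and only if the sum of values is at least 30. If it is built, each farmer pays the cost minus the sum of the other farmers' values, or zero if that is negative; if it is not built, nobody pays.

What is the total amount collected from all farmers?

17

Total value 40 ≥ cost 30, so it is built.
Farmer 1: others sum to 37; max(0, 30 - 37) = 0.
Farmer 2: others sum to 24; max(0, 30 - 24) = 6.
Farmer 3: others sum to 19; max(0, 30 - 19) = 11.
Total collected = 0 + 6 + 11 = 17.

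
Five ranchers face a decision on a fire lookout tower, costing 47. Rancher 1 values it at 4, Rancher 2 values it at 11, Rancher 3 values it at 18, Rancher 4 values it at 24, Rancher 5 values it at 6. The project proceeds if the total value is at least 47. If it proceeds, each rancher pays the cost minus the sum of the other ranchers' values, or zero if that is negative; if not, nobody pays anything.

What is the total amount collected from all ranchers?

Total value 63 ≥ cost 47, so it is built.
Rancher 1: others sum to 59; max(0, 47 - 59) = 0.
Rancher 2: others sum to 52; max(0, 47 - 52) = 0.
Rancher 3: others sum to 45; max(0, 47 - 45) = 2.
Rancher 4: others sum to 39; max(0, 47 - 39) = 8.
Rancher 5: others sum to 57; max(0, 47 - 57) = 0.
Total collected = 0 + 0 + 2 + 8 + 0 = 10.

10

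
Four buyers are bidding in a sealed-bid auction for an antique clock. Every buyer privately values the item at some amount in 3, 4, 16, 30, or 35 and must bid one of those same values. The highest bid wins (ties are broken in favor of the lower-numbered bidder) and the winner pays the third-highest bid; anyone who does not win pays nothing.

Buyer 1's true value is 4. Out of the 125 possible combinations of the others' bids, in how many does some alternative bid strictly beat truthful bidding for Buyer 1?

Others bid (3, 3, 16): truth gives 0; bid 16 gives 1 > 0. Violating.
Others bid (3, 3, 30): truth gives 0; bid 30 gives 1 > 0. Violating.
Others bid (3, 3, 35): truth gives 0; bid 35 gives 1 > 0. Violating.
Others bid (3, 16, 3): truth gives 0; bid 16 gives 1 > 0. Violating.
Others bid (3, 3, 3): truth gives 1; no alternative beats it.
Others bid (3, 3, 4): truth gives 1; no alternative beats it.
(Checking all 125 profiles: 9 have a profitable deviation, 116 do not.)

9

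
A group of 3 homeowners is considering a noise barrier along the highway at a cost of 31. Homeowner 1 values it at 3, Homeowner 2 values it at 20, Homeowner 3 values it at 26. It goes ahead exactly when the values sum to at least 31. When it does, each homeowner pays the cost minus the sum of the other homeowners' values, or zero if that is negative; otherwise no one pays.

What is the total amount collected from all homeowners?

10

Total value 49 ≥ cost 31, so it is built.
Homeowner 1: others sum to 46; max(0, 31 - 46) = 0.
Homeowner 2: others sum to 29; max(0, 31 - 29) = 2.
Homeowner 3: others sum to 23; max(0, 31 - 23) = 8.
Total collected = 0 + 2 + 8 = 10.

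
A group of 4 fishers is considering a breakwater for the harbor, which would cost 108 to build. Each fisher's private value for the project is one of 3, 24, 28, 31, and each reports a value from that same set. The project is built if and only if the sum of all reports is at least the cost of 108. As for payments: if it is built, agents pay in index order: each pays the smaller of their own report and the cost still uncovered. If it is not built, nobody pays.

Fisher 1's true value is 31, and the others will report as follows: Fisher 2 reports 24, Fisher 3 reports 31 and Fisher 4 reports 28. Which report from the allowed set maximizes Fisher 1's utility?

Report 3: project not built, utility 0.
Report 24: project not built, utility 0.
Report 28: project built, pays 28, utility 31 - 28 = 3.
Report 31: project built, pays 31, utility 31 - 31 = 0.
The best choice is 28 with utility 3.

28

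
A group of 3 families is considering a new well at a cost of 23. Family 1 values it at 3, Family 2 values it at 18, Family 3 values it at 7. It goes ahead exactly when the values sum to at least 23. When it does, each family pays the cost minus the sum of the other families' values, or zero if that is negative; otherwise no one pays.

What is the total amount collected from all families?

Total value 28 ≥ cost 23, so it is built.
Family 1: others sum to 25; max(0, 23 - 25) = 0.
Family 2: others sum to 10; max(0, 23 - 10) = 13.
Family 3: others sum to 21; max(0, 23 - 21) = 2.
Total collected = 0 + 13 + 2 = 15.

15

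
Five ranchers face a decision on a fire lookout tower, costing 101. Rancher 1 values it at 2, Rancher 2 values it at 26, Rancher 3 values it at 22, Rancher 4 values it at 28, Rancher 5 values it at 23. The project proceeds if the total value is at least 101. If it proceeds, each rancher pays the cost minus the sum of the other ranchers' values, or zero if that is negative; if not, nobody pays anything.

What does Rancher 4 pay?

28

Total value 101 ≥ cost 101, so the project is built.
The other ranchers' values sum to 73.
Cost minus that sum is 101 - 73 = 28.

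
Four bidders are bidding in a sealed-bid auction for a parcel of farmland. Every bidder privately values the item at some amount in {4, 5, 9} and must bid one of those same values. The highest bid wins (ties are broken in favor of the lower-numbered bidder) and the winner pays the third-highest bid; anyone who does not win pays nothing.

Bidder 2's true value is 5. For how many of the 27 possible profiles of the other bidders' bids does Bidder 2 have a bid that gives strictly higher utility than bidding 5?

3

Others bid (4, 4, 9): truth gives 0; bid 9 gives 1 > 0. Violating.
Others bid (4, 9, 4): truth gives 0; bid 9 gives 1 > 0. Violating.
Others bid (5, 4, 4): truth gives 0; bid 9 gives 1 > 0. Violating.
Others bid (4, 4, 4): truth gives 1; no alternative beats it.
Others bid (4, 4, 5): truth gives 1; no alternative beats it.
(Checking all 27 profiles: 3 have a profitable deviation, 24 do not.)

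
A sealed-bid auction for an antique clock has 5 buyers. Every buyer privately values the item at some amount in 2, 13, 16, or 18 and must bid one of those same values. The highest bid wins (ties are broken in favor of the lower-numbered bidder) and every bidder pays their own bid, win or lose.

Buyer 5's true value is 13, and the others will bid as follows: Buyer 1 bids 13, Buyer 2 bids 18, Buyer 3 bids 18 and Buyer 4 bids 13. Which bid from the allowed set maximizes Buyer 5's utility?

2

Bid 2: loses but pays 2, utility -2.
Bid 13: loses but pays 13, utility -13.
Bid 16: loses but pays 16, utility -16.
Bid 18: loses but pays 18, utility -18.
The best choice is 2 with utility -2.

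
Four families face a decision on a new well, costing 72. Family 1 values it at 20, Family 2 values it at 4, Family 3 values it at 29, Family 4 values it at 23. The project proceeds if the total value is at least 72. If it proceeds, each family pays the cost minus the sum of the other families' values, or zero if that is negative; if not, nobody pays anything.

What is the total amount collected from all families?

Total value 76 ≥ cost 72, so it is built.
Family 1: others sum to 56; max(0, 72 - 56) = 16.
Family 2: others sum to 72; max(0, 72 - 72) = 0.
Family 3: others sum to 47; max(0, 72 - 47) = 25.
Family 4: others sum to 53; max(0, 72 - 53) = 19.
Total collected = 16 + 0 + 25 + 19 = 60.

60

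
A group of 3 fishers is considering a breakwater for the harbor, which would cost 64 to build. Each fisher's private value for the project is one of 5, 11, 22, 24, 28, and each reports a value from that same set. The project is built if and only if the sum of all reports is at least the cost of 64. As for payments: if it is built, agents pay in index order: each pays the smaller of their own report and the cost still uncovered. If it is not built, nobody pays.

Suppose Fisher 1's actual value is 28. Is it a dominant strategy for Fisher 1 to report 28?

Consider the case where Fisher 2 reports 22 and Fisher 3 reports 22.
Truthful report 28: project built, pays 28, utility 28 - 28 = 0.
Report 22 instead: project built, pays 22, utility 28 - 22 = 6.
Since 6 > 0, reporting 22 is strictly better here, so truthful reporting is not dominant.

No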